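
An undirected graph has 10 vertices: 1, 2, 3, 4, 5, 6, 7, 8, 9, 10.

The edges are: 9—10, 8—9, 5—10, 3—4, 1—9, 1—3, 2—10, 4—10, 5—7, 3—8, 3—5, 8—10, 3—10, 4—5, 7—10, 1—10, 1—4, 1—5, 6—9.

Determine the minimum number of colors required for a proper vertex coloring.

1, 3, 4, 5, 10 are mutually adjacent (a clique of size 5), so at least 5 colors are needed.
A valid assignment using 5 colors: 1=blue, 2=blue, 3=yellow, 4=purple, 5=green, 6=red, 7=blue, 8=blue, 9=green, 10=red. No two adjacent vertices share a color.

5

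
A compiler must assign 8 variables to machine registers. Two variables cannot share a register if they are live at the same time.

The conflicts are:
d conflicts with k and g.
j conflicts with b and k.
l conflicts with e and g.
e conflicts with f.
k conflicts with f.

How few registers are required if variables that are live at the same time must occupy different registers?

2

l and g conflict, so at least 2 registers are needed.
A valid assignment using 2 registers: d=2, j=2, l=2, b=1, e=1, k=1, f=2, g=1. Each listed conflict is separated.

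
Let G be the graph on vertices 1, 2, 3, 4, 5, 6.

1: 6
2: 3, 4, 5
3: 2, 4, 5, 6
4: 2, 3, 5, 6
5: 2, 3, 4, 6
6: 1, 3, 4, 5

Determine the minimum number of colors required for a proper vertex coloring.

2, 3, 4, 5 form a clique, so at least 4 colors are needed.
One proper 4-coloring: 1=a, 2=c, 3=b, 4=d, 5=a, 6=c. Every edge joins two different colors.

4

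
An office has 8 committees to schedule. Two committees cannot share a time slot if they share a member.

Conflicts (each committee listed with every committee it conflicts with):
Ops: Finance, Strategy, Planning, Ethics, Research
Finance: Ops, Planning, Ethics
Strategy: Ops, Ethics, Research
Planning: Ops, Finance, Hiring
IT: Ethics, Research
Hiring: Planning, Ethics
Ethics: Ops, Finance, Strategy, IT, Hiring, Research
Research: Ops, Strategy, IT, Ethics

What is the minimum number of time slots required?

Ops, Strategy, Ethics, Research are mutually in conflict, so at least 4 time slots are needed.
4 time slots suffice: time slot 1 → {Planning, Ethics}; time slot 2 → {Ops, IT, Hiring}; time slot 3 → {Finance, Research}; time slot 4 → {Strategy}. Every pair that conflicts lands in different time slots.

4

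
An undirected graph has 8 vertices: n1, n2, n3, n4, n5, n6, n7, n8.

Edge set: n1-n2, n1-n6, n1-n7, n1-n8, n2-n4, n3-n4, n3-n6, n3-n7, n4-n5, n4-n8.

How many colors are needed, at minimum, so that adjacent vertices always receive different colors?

3

The cycle n1-n8-n4-n3-n6-n1 has odd length 5, so it cannot be 2-colored; at least 3 colors are needed.
3 colors suffice: color 1 → {n1, n4}; color 2 → {n2, n3, n5, n8}; color 3 → {n6, n7}. Every edge joins two different colors.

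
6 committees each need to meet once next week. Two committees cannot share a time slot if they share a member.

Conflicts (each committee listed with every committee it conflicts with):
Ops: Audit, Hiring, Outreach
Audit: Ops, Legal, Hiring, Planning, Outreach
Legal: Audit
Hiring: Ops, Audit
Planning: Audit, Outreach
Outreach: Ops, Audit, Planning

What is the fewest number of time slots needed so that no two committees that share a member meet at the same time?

3

Ops, Audit, Hiring all conflict with each other, so at least 3 time slots are needed.
3 time slots suffice: time slot 1 → {Audit}; time slot 2 → {Ops, Legal, Planning}; time slot 3 → {Hiring, Outreach}. No two conflicting committees share a time slot.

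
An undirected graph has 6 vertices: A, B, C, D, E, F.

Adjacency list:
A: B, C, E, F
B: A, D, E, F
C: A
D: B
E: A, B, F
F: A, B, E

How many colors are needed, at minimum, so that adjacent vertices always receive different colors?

4

A, B, E, F are mutually adjacent (a clique of size 4), so at least 4 colors are needed.
4 colors suffice: color 1 → {B, C}; color 2 → {A, D}; color 3 → {E}; color 4 → {F}. Every edge joins two different colors.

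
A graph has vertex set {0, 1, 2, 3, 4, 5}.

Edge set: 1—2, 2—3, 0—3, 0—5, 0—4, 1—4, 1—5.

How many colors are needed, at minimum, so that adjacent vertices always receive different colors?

3

The cycle 3-0-4-1-2-3 has odd length 5, so it cannot be 2-colored; at least 3 colors are needed.
3 colors suffice: color red → {0, 1}; color blue → {3, 4, 5}; color green → {2}. No two adjacent vertices share a color.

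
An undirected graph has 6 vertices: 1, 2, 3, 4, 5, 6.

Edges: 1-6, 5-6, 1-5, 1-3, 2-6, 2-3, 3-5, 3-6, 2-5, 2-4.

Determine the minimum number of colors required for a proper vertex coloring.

1, 3, 5, 6 are pairwise adjacent (a clique of size 4), so at least 4 colors are needed.
A valid assignment using 4 colors: 1=green, 2=green, 3=red, 4=red, 5=blue, 6=yellow. No two adjacent vertices share a color.

4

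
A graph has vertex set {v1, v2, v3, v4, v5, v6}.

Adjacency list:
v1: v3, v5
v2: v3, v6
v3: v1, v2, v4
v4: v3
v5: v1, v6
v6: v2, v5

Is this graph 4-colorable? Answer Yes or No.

The chromatic number is 3. The cycle v3-v1-v5-v6-v2-v3 has odd length 5, so it cannot be 2-colored; at least 3 colors are needed.
One proper 3-coloring: v1=2, v2=2, v3=1, v4=2, v5=1, v6=3.
Since 4 ≥ 3, a proper 4-coloring certainly exists.

Yes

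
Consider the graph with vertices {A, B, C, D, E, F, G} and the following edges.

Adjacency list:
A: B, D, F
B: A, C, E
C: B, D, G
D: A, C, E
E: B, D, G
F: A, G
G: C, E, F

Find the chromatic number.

3

The cycle D-E-G-F-A-D has odd length 5, so it cannot be 2-colored; at least 3 colors are needed.
3 colors suffice: color 1 → {B, D, G}; color 2 → {A, C, E}; color 3 → {F}. Each edge has distinct colors on its endpoints.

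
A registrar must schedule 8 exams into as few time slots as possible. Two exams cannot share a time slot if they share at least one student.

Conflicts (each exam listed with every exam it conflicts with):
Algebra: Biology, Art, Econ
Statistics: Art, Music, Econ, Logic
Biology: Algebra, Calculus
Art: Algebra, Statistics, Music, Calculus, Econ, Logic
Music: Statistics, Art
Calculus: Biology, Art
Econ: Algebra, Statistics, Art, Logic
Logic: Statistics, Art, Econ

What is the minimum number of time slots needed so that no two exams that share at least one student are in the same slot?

Statistics, Art, Econ, Logic are mutually in conflict, so at least 4 time slots are needed.
Using 4 time slots: Algebra=3, Statistics=3, Biology=1, Art=1, Music=2, Calculus=2, Econ=2, Logic=4. No two conflicting exams share a time slot.

4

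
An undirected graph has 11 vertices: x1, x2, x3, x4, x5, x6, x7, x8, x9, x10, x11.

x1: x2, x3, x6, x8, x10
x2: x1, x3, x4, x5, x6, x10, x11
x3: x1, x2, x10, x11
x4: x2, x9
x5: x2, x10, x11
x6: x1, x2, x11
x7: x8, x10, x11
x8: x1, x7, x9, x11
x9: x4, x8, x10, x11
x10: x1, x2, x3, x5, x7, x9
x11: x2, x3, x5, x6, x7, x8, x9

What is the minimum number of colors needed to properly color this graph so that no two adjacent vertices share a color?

4

x1, x2, x3, x10 are pairwise adjacent (a clique of size 4), so at least 4 colors are needed.
4 colors suffice: color 1 → {x2, x7, x9}; color 2 → {x4, x10, x11}; color 3 → {x1, x5}; color 4 → {x3, x6, x8}. No two adjacent vertices share a color.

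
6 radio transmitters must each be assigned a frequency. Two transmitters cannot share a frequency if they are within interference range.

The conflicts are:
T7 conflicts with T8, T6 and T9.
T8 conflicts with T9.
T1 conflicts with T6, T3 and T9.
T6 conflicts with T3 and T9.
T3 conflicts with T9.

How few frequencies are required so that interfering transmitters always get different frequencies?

4

T1, T6, T3, T9 pairwise conflict, so at least 4 frequencies are needed.
Using 4 frequencies: T7=3, T8=2, T1=3, T6=2, T3=4, T9=1. Every pair that conflicts lands in different frequencies.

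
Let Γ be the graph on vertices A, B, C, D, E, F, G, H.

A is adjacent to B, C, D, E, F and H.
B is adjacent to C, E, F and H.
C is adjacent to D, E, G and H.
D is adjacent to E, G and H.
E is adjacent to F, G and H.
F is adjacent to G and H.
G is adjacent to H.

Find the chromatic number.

5

A, B, C, E, H are pairwise adjacent (a clique of size 5), so at least 5 colors are needed.
5 colors suffice: A=4, B=5, C=3, D=5, E=1, F=3, G=4, H=2. Each edge has distinct colors on its endpoints.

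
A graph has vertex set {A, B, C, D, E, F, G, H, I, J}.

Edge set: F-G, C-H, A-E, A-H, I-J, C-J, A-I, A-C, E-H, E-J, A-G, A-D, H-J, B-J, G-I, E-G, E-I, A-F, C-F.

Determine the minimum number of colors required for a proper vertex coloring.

4

A, E, G, I are mutually adjacent (a clique of size 4), so at least 4 colors are needed.
4 colors suffice: A=1, B=2, C=2, D=2, E=2, F=3, G=4, H=3, I=3, J=1. No two adjacent vertices share a color.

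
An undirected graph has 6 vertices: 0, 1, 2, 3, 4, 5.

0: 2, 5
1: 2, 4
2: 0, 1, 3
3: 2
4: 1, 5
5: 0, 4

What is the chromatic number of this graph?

The cycle 0-2-1-4-5-0 has odd length 5, so it cannot be 2-colored; at least 3 colors are needed.
3 colors suffice: color red → {2, 4}; color blue → {0, 1, 3}; color green → {5}. Every edge joins two different colors.

3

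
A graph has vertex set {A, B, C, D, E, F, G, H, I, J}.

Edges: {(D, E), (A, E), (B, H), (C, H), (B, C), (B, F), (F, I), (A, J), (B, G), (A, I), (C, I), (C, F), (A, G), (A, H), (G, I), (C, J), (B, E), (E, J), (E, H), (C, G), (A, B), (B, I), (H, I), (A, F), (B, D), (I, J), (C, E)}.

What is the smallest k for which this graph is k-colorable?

A, B, G, I form a clique, so at least 4 colors are needed.
4 colors suffice: color red → {B, J}; color blue → {E, I}; color green → {A, C, D}; color yellow → {F, G, H}. Every edge joins two different colors.

4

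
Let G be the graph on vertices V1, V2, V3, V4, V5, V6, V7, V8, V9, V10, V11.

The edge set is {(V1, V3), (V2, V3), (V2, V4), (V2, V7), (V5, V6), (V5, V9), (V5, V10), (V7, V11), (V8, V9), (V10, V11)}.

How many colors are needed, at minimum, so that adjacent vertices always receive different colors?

2

V2 and V7 are adjacent, so at least 2 colors are needed.
2 colors suffice: color 1 → {V1, V2, V5, V8, V11}; color 2 → {V3, V4, V6, V7, V9, V10}. No two adjacent vertices share a color.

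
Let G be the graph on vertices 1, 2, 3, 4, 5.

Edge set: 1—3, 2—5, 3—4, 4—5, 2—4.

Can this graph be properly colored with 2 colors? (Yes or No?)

2, 4, 5 are pairwise adjacent, so at least 3 colors are needed.
So 2 colors are not enough.

No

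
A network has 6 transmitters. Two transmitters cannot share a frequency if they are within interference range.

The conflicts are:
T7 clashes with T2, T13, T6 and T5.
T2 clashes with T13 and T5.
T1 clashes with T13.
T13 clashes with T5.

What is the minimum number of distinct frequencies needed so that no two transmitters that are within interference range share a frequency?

4

T7, T2, T13, T5 all conflict with each other, so at least 4 frequencies are needed.
4 frequencies suffice: frequency 1 → {T7, T1}; frequency 2 → {T13, T6}; frequency 3 → {T5}; frequency 4 → {T2}. Every pair that conflicts lands in different frequencies.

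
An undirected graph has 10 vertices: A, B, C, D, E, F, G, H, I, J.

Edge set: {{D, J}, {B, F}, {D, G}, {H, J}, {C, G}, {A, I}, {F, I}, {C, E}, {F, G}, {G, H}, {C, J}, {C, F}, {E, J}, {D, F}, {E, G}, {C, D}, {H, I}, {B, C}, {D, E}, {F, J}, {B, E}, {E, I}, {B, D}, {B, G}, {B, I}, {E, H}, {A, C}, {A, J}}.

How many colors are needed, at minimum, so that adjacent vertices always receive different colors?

5

B, C, D, E, G are mutually adjacent (a clique of size 5), so at least 5 colors are needed.
5 colors suffice: A=1, B=4, C=2, D=3, E=1, F=1, G=5, H=3, I=2, J=4. No two adjacent vertices share a color.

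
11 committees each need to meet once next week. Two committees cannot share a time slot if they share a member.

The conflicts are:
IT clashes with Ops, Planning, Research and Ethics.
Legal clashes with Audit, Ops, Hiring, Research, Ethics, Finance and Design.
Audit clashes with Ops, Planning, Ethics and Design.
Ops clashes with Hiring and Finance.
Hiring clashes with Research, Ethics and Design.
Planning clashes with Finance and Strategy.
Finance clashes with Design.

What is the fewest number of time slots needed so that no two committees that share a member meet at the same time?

3

Legal, Hiring, Ethics all conflict with each other, so at least 3 time slots are needed.
3 time slots suffice: time slot 1 → {IT, Legal, Strategy}; time slot 2 → {Audit, Hiring, Finance}; time slot 3 → {Ops, Planning, Research, Ethics, Design}. Each listed conflict is separated.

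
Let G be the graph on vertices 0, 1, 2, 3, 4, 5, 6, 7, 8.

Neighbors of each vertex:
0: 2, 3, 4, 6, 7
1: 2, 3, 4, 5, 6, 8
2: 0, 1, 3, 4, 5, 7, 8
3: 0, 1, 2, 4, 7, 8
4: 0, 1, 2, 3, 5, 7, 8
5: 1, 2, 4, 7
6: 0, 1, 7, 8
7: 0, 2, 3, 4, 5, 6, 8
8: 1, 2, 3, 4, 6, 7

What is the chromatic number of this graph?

5

1, 2, 3, 4, 8 are mutually adjacent (a clique of size 5), so at least 5 colors are needed.
5 colors suffice: color red → {2, 6}; color blue → {4}; color green → {1, 7}; color yellow → {0, 5, 8}; color purple → {3}. No two adjacent vertices share a color.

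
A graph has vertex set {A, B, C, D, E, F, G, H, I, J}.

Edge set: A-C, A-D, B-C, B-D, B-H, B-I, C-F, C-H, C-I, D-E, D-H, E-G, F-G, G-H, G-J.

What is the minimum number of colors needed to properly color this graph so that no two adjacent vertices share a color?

B, C, I form a triangle, so at least 3 colors are needed.
3 colors suffice: color red → {C, D, G}; color blue → {A, B, E, F, J}; color green → {H, I}. Each edge has distinct colors on its endpoints.

3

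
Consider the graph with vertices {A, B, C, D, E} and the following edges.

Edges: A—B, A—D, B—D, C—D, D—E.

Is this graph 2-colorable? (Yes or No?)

A, B, D are mutually adjacent, so at least 3 colors are needed.
So 2 colors are not enough.

No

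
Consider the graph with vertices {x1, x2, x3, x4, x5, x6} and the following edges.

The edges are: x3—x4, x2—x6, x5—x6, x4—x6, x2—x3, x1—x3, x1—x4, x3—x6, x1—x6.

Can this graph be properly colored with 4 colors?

The chromatic number is 4. x1, x3, x4, x6 are mutually adjacent (a clique of size 4), so at least 4 colors are needed.
4 colors suffice: color 1 → {x6}; color 2 → {x3, x5}; color 3 → {x2, x4}; color 4 → {x1}.
That is already a proper 4-coloring.

Yes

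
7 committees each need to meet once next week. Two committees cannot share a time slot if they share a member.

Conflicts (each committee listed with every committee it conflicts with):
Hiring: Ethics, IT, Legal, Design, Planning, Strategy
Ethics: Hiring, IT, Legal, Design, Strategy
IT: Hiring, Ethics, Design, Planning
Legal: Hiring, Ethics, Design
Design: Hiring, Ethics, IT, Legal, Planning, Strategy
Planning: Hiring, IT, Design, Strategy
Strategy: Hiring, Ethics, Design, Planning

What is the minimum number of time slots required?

Hiring, Ethics, Legal, Design pairwise conflict, so at least 4 time slots are needed.
4 time slots suffice: time slot 1 → {Design}; time slot 2 → {Hiring}; time slot 3 → {Ethics, Planning}; time slot 4 → {IT, Legal, Strategy}. Every pair that conflicts lands in different time slots.

4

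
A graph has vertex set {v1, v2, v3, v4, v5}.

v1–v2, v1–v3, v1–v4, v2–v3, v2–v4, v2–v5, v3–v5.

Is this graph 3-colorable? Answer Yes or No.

Yes

The chromatic number is 3. v2, v3, v5 form a triangle, so at least 3 colors are needed.
One proper 3-coloring: v1=3, v2=1, v3=2, v4=2, v5=3.
That is already a proper 3-coloring.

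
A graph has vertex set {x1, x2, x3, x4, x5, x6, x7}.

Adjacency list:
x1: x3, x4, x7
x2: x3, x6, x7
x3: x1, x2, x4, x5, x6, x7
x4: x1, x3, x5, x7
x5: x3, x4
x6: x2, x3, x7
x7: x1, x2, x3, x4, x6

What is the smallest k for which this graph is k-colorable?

x2, x3, x6, x7 are pairwise adjacent (a clique of size 4), so at least 4 colors are needed.
4 colors suffice: color red → {x3}; color blue → {x5, x7}; color green → {x2, x4}; color yellow → {x1, x6}. Each edge has distinct colors on its endpoints.

4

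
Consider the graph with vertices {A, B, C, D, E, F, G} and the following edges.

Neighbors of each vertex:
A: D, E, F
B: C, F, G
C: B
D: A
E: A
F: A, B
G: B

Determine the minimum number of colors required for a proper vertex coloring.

2

B and F are adjacent, so at least 2 colors are needed.
2 colors suffice: color 1 → {A, B}; color 2 → {C, D, E, F, G}. Every edge joins two different colors.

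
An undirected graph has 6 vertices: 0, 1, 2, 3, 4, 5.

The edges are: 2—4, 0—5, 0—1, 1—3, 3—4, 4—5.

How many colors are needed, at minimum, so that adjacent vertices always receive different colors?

The cycle 1-3-4-5-0-1 has odd length 5, so it cannot be 2-colored; at least 3 colors are needed.
3 colors suffice: color red → {0, 4}; color blue → {2, 3, 5}; color green → {1}. No two adjacent vertices share a color.

3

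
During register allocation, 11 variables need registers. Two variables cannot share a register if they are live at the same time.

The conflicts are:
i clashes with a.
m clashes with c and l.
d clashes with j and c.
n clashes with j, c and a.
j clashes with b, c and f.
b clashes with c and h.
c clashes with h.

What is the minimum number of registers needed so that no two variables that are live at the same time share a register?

3

d, j, c are mutually in conflict, so at least 3 registers are needed.
3 registers suffice: i=2, m=2, d=3, n=3, j=2, b=3, c=1, f=1, a=1, h=2, l=1. Every pair that conflicts lands in different registers.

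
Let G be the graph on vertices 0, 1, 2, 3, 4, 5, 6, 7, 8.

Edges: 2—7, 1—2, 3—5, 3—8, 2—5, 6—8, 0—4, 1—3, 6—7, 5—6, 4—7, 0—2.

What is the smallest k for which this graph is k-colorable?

2

2 and 7 are adjacent, so at least 2 colors are needed.
One proper 2-coloring: 0=b, 1=b, 2=a, 3=a, 4=a, 5=b, 6=a, 7=b, 8=b. Each edge has distinct colors on its endpoints.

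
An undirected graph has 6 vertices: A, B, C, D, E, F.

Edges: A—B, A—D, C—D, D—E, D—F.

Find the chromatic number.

A and B are adjacent, so at least 2 colors are needed.
2 colors suffice: A=2, B=1, C=2, D=1, E=2, F=2. Every edge joins two different colors.

2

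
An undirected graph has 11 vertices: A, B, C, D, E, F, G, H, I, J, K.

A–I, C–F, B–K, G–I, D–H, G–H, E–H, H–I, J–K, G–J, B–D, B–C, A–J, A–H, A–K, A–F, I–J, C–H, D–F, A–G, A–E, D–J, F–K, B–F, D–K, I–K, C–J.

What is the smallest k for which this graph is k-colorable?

B, D, F, K are pairwise adjacent (a clique of size 4), so at least 4 colors are needed.
4 colors suffice: A=1, B=4, C=1, D=1, E=3, F=2, G=3, H=2, I=4, J=2, K=3. Each edge has distinct colors on its endpoints.

4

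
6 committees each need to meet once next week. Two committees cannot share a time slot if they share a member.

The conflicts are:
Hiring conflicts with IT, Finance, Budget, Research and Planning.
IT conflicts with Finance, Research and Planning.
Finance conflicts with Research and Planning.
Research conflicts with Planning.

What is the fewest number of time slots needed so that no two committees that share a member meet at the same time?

5

Hiring, IT, Finance, Research, Planning all conflict with each other, so at least 5 time slots are needed.
A valid assignment using 5 time slots: Hiring=1, IT=2, Finance=4, Budget=2, Research=3, Planning=5. Each listed conflict is separated.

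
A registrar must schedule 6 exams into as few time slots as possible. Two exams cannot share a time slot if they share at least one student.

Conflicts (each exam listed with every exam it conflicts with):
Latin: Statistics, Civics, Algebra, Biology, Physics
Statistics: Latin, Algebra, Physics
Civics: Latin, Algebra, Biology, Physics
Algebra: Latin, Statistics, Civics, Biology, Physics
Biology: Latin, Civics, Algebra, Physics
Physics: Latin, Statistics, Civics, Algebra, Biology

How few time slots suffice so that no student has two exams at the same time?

5

Latin, Civics, Algebra, Biology, Physics all conflict with each other, so at least 5 time slots are needed.
5 time slots suffice: time slot 1 → {Physics}; time slot 2 → {Latin}; time slot 3 → {Algebra}; time slot 4 → {Statistics, Civics}; time slot 5 → {Biology}. Every pair that conflicts lands in different time slots.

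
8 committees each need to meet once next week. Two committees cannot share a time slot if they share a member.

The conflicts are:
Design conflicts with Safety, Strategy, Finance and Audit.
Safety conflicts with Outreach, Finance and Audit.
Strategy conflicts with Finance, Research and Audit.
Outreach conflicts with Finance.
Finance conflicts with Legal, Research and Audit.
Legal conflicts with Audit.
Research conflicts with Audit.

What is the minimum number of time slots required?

4

Design, Strategy, Finance, Audit are mutually in conflict, so at least 4 time slots are needed.
4 time slots suffice: time slot 1 → {Finance}; time slot 2 → {Outreach, Audit}; time slot 3 → {Design, Legal, Research}; time slot 4 → {Safety, Strategy}. No two conflicting committees share a time slot.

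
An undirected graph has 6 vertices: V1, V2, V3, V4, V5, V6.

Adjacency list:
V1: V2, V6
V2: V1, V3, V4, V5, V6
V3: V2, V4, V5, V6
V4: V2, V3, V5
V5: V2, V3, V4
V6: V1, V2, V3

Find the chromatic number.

V2, V3, V4, V5 are pairwise adjacent (a clique of size 4), so at least 4 colors are needed.
4 colors suffice: color 1 → {V2}; color 2 → {V1, V3}; color 3 → {V4, V6}; color 4 → {V5}. Every edge joins two different colors.

4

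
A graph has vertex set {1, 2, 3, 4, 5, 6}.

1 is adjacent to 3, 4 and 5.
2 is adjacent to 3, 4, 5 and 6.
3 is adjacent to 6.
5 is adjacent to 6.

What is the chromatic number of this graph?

3

2, 5, 6 are pairwise adjacent, so at least 3 colors are needed.
A valid assignment using 3 colors: 1=red, 2=red, 3=blue, 4=blue, 5=blue, 6=green. No two adjacent vertices share a color.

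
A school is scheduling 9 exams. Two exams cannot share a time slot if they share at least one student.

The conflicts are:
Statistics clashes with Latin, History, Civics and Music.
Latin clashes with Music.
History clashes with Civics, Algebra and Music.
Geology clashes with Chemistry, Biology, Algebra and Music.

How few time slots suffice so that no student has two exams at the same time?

Statistics, History, Civics are mutually in conflict, so at least 3 time slots are needed.
3 time slots suffice: time slot 1 → {Statistics, Geology}; time slot 2 → {Chemistry, Civics, Biology, Algebra, Music}; time slot 3 → {Latin, History}. Every pair that conflicts lands in different time slots.

3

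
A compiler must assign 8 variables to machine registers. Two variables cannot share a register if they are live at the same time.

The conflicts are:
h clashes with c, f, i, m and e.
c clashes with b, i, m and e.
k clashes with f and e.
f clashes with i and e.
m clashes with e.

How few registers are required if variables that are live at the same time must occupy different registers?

4

h, c, m, e all conflict with each other, so at least 4 registers are needed.
4 registers suffice: register 1 → {h, k, b}; register 2 → {c, f}; register 3 → {i, e}; register 4 → {m}. Each listed conflict is separated.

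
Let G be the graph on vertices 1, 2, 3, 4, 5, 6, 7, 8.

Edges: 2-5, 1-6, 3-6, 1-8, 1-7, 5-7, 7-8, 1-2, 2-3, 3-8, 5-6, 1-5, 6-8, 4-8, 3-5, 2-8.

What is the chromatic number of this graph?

3

3, 5, 6 form a triangle, so at least 3 colors are needed.
3 colors suffice: color a → {5, 8}; color b → {1, 3, 4}; color c → {2, 6, 7}. Every edge joins two different colors.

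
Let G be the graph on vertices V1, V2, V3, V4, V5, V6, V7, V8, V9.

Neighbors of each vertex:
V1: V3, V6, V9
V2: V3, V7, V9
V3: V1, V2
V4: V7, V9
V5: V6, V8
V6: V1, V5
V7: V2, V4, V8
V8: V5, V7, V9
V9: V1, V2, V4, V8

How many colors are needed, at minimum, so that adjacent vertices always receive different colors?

The cycle V9-V8-V5-V6-V1-V9 has odd length 5, so it cannot be 2-colored; at least 3 colors are needed.
One proper 3-coloring: V1=2, V2=2, V3=1, V4=2, V5=1, V6=3, V7=1, V8=2, V9=1. Every edge joins two different colors.

3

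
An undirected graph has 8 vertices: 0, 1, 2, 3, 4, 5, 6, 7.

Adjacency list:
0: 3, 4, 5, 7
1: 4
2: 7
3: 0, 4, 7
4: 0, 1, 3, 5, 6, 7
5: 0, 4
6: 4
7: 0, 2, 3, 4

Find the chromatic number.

4

0, 3, 4, 7 form a clique, so at least 4 colors are needed.
4 colors suffice: color a → {2, 4}; color b → {1, 5, 6, 7}; color c → {0}; color d → {3}. No two adjacent vertices share a color.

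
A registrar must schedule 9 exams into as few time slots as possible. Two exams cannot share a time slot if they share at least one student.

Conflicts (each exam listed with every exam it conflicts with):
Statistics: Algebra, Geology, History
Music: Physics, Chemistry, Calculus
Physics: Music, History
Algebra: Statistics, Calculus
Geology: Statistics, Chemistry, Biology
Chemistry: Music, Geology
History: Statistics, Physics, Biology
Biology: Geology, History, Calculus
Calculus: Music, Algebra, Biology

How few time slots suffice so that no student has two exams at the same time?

3

The cycle Calculus-Biology-Geology-Chemistry-Music-Calculus has odd length 5, so it cannot be 2-colored; at least 3 time slots are needed.
Using 3 time slots: Statistics=2, Music=2, Physics=3, Algebra=3, Geology=1, Chemistry=3, History=1, Biology=2, Calculus=1. No two conflicting exams share a time slot.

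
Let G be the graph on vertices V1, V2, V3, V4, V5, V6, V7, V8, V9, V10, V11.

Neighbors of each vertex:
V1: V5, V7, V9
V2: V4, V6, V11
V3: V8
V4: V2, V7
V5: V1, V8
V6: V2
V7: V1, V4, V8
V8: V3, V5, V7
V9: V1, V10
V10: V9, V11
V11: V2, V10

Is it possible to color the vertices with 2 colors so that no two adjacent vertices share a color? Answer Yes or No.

No

The cycle V9-V10-V11-V2-V4-V7-V1-V9 has odd length 7, so it cannot be 2-colored; at least 3 colors are needed.
So 2 colors are not enough.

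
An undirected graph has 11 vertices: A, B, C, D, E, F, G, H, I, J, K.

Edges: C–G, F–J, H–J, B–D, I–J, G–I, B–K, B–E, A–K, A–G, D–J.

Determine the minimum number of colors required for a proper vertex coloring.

The cycle B-K-A-G-I-J-D-B has odd length 7, so it cannot be 2-colored; at least 3 colors are needed.
3 colors suffice: color red → {B, G, J}; color blue → {A, C, D, E, F, H, I}; color green → {K}. Each edge has distinct colors on its endpoints.

3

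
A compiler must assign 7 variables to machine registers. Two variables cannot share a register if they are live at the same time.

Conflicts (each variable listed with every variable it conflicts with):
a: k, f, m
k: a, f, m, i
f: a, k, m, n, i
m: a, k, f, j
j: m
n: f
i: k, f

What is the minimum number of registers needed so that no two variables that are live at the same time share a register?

4

a, k, f, m all conflict with each other, so at least 4 registers are needed.
4 registers suffice: register 1 → {f, j}; register 2 → {k, n}; register 3 → {m, i}; register 4 → {a}. Each listed conflict is separated.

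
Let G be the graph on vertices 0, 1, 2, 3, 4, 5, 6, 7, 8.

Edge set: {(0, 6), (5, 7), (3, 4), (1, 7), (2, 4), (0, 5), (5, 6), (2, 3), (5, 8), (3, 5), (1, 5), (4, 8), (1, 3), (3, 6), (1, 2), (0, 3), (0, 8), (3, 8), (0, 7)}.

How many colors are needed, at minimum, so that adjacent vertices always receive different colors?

4

0, 3, 5, 6 are mutually adjacent (a clique of size 4), so at least 4 colors are needed.
4 colors suffice: color a → {3, 7}; color b → {4, 5}; color c → {0, 1}; color d → {2, 6, 8}. No two adjacent vertices share a color.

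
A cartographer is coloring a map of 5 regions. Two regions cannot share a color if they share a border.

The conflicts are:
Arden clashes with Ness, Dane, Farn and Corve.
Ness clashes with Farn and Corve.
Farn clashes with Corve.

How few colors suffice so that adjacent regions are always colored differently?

4

Arden, Ness, Farn, Corve all conflict with each other, so at least 4 colors are needed.
4 colors suffice: color 1 → {Arden}; color 2 → {Dane, Corve}; color 3 → {Farn}; color 4 → {Ness}. Each listed conflict is separated.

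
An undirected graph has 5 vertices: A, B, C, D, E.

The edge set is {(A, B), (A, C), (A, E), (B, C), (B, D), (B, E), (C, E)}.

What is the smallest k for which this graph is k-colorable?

4

A, B, C, E are pairwise adjacent (a clique of size 4), so at least 4 colors are needed.
One proper 4-coloring: A=3, B=1, C=2, D=2, E=4. No two adjacent vertices share a color.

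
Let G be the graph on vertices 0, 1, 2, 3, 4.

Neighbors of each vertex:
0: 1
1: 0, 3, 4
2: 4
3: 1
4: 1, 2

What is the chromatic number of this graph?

2

1 and 3 are adjacent, so at least 2 colors are needed.
2 colors suffice: color red → {1, 2}; color blue → {0, 3, 4}. Every edge joins two different colors.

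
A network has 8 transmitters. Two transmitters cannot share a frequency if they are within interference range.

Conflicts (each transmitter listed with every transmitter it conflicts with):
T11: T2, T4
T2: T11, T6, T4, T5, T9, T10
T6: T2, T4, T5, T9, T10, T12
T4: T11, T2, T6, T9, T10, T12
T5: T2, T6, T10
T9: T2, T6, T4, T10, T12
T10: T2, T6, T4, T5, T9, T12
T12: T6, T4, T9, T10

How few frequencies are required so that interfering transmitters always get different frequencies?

T2, T6, T4, T9, T10 pairwise conflict, so at least 5 frequencies are needed.
Using 5 frequencies: T11=2, T2=1, T6=3, T4=4, T5=4, T9=5, T10=2, T12=1. No two conflicting transmitters share a frequency.

5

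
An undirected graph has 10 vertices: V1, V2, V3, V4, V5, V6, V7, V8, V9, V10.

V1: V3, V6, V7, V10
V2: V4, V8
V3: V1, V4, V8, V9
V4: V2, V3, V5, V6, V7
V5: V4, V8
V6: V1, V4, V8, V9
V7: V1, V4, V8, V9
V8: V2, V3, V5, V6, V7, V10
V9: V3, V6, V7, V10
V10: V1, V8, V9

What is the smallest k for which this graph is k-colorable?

V2 and V4 are adjacent, so at least 2 colors are needed.
2 colors suffice: color 1 → {V1, V4, V8, V9}; color 2 → {V2, V3, V5, V6, V7, V10}. Each edge has distinct colors on its endpoints.

2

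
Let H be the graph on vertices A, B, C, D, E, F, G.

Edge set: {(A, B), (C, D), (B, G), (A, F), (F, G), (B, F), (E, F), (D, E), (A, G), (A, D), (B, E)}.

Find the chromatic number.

4

A, B, F, G are mutually adjacent (a clique of size 4), so at least 4 colors are needed.
4 colors suffice: A=red, B=blue, C=red, D=blue, E=red, F=green, G=yellow. Every edge joins two different colors.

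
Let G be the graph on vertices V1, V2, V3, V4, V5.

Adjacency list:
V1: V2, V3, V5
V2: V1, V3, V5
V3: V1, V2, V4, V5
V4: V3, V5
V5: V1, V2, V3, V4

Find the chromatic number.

4

V1, V2, V3, V5 are mutually adjacent (a clique of size 4), so at least 4 colors are needed.
4 colors suffice: color 1 → {V3}; color 2 → {V5}; color 3 → {V2, V4}; color 4 → {V1}. No two adjacent vertices share a color.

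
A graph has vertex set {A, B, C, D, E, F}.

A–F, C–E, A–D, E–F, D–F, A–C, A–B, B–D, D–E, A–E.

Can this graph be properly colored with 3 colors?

No

A, D, E, F are mutually adjacent (a clique of size 4), so at least 4 colors are needed.
So 3 colors are not enough.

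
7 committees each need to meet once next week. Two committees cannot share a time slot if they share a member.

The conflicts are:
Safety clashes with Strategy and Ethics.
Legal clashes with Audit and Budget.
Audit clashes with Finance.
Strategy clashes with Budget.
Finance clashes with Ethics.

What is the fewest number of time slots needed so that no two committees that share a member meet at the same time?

3

The cycle Strategy-Safety-Ethics-Finance-Audit-Legal-Budget-Strategy has odd length 7, so it cannot be 2-colored; at least 3 time slots are needed.
3 time slots suffice: time slot 1 → {Safety, Finance, Budget}; time slot 2 → {Audit, Strategy, Ethics}; time slot 3 → {Legal}. No two conflicting committees share a time slot.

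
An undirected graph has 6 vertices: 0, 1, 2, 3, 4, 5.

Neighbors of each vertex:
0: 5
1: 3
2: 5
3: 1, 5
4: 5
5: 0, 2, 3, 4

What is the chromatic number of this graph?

2

0 and 5 are adjacent, so at least 2 colors are needed.
2 colors suffice: color a → {1, 5}; color b → {0, 2, 3, 4}. Each edge has distinct colors on its endpoints.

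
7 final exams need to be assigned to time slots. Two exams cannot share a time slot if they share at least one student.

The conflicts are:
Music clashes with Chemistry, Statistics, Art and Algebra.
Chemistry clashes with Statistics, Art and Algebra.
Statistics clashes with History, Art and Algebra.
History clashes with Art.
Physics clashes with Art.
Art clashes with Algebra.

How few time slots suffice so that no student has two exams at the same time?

5

Music, Chemistry, Statistics, Art, Algebra all conflict with each other, so at least 5 time slots are needed.
5 time slots suffice: time slot 1 → {Art}; time slot 2 → {Statistics, Physics}; time slot 3 → {History, Algebra}; time slot 4 → {Music}; time slot 5 → {Chemistry}. No two conflicting exams share a time slot.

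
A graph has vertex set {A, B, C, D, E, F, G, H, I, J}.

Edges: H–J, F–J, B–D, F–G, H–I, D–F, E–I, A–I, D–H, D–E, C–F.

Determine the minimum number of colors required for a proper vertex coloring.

2

H and I are adjacent, so at least 2 colors are needed.
2 colors suffice: A=2, B=2, C=1, D=1, E=2, F=2, G=1, H=2, I=1, J=1. Each edge has distinct colors on its endpoints.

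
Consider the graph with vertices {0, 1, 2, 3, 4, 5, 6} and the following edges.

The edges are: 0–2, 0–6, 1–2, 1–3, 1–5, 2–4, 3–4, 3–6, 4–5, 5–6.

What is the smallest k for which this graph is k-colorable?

The cycle 6-5-4-2-0-6 has odd length 5, so it cannot be 2-colored; at least 3 colors are needed.
One proper 3-coloring: 0=c, 1=a, 2=b, 3=b, 4=a, 5=b, 6=a. No two adjacent vertices share a color.

3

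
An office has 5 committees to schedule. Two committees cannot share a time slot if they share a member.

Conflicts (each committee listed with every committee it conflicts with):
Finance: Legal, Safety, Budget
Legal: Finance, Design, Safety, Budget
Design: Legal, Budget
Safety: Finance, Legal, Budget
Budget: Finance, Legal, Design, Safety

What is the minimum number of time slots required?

Finance, Legal, Safety, Budget are mutually in conflict, so at least 4 time slots are needed.
4 time slots suffice: Finance=4, Legal=2, Design=3, Safety=3, Budget=1. Each listed conflict is separated.

4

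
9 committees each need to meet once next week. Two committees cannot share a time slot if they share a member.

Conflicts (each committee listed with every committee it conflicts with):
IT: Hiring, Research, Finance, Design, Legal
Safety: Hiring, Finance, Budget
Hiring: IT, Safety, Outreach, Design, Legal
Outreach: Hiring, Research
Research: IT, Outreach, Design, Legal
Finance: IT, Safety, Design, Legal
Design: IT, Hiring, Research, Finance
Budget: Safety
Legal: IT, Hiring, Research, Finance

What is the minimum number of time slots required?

IT, Hiring, Design pairwise conflict, so at least 3 time slots are needed.
3 time slots suffice: time slot 1 → {Hiring, Research, Finance, Budget}; time slot 2 → {IT, Safety, Outreach}; time slot 3 → {Design, Legal}. Each listed conflict is separated.

3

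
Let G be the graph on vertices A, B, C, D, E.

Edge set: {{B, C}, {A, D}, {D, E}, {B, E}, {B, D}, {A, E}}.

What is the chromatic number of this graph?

B, D, E are mutually adjacent, so at least 3 colors are needed.
3 colors suffice: color red → {C, E}; color blue → {A, B}; color green → {D}. No two adjacent vertices share a color.

3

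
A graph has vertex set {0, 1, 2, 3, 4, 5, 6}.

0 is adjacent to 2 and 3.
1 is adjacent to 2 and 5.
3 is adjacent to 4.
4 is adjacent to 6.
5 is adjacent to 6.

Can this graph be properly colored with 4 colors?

The chromatic number is 3. The cycle 3-4-6-5-1-2-0-3 has odd length 7, so it cannot be 2-colored; at least 3 colors are needed.
3 colors suffice: color a → {0, 4, 5}; color b → {2, 3, 6}; color c → {1}.
Since 4 ≥ 3, a proper 4-coloring certainly exists.

Yes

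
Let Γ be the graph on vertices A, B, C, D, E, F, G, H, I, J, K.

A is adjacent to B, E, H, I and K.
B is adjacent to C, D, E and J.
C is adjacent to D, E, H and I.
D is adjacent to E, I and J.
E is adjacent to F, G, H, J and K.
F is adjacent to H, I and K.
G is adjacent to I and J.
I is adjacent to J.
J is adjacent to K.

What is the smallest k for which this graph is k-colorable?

4

B, D, E, J are pairwise adjacent (a clique of size 4), so at least 4 colors are needed.
4 colors suffice: color 1 → {E, I}; color 2 → {A, C, F, J}; color 3 → {B, G, H, K}; color 4 → {D}. Each edge has distinct colors on its endpoints.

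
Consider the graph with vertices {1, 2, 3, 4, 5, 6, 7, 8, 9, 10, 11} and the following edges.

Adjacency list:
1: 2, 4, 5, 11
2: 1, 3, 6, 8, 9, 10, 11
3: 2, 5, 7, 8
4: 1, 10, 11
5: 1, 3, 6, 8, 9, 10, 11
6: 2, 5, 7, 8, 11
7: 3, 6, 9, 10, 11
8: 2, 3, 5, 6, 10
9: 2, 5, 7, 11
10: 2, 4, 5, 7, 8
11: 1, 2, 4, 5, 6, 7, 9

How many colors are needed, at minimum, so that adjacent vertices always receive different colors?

3

5, 8, 10 form a triangle, so at least 3 colors are needed.
One proper 3-coloring: 1=c, 2=b, 3=c, 4=b, 5=b, 6=c, 7=b, 8=a, 9=c, 10=c, 11=a. Every edge joins two different colors.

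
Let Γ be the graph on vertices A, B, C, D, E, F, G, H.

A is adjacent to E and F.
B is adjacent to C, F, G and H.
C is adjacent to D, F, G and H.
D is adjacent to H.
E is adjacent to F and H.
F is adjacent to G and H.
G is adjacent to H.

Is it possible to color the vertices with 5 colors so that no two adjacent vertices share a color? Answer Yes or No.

Yes

The chromatic number is 5. B, C, F, G, H are mutually adjacent (a clique of size 5), so at least 5 colors are needed.
A valid assignment using 5 colors: A=2, B=5, C=3, D=1, E=3, F=1, G=4, H=2.
That is already a proper 5-coloring.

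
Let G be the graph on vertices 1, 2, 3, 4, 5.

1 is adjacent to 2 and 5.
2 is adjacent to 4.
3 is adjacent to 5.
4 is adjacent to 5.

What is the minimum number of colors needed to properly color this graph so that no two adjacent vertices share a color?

2

4 and 5 are adjacent, so at least 2 colors are needed.
2 colors suffice: color a → {2, 5}; color b → {1, 3, 4}. Each edge has distinct colors on its endpoints.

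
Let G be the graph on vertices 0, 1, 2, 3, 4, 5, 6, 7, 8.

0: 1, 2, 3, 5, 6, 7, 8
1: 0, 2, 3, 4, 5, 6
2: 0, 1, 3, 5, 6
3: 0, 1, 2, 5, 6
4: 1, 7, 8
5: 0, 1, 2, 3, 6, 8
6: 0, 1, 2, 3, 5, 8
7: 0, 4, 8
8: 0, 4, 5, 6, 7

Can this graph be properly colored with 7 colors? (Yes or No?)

Yes

The chromatic number is 6. 0, 1, 2, 3, 5, 6 form a clique, so at least 6 colors are needed.
One proper 6-coloring: 0=a, 1=d, 2=e, 3=f, 4=a, 5=c, 6=b, 7=b, 8=d.
Since 7 ≥ 6, a proper 7-coloring certainly exists.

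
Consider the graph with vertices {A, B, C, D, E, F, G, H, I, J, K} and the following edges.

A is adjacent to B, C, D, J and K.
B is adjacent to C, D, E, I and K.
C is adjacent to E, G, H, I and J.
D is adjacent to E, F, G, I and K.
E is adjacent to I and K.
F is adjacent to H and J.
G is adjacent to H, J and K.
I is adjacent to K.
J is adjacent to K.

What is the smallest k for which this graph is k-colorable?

B, D, E, I, K are mutually adjacent (a clique of size 5), so at least 5 colors are needed.
5 colors suffice: color red → {C, D}; color blue → {F, K}; color green → {B, G}; color yellow → {A, E, H}; color purple → {I, J}. No two adjacent vertices share a color.

5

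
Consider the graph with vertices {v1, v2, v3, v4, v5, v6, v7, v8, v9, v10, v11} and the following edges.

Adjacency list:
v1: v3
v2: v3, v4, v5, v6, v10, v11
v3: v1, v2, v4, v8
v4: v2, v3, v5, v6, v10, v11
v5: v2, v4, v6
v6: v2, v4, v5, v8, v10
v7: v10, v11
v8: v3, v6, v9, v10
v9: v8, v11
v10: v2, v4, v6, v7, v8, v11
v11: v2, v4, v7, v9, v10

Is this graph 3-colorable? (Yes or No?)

No

v2, v4, v6, v10 are pairwise adjacent (a clique of size 4), so at least 4 colors are needed.
So 3 colors are not enough.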